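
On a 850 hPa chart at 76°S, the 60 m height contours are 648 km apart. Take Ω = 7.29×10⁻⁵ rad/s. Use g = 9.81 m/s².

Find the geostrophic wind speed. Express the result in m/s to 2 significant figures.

6.4 m/s

Coriolis parameter at 76°S:
f = 2Ω sin φ = 2 × 7.29×10⁻⁵ × sin 76° = 1.41×10⁻⁴ s⁻¹
Height gradient: |∂Z/∂n| = 60 m / 648000 m = 9.26×10⁻⁵
On a pressure surface, geostrophic balance gives V_g = (g/f)|∂Z/∂n|:
V_g = 9.81 × 9.26×10⁻⁵ / 1.41×10⁻⁴ = 6.42 m/s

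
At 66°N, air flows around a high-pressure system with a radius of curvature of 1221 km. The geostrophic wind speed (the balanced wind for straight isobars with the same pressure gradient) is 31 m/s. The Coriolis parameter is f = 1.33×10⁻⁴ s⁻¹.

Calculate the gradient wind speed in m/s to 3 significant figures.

41.7 m/s

Around a high, pressure-gradient force acts outward with centrifugal, so Coriolis balances both:
fV = (1/ρ)|∂P/∂n| + V²/R  →  V² − fR·V + fR·V_g = 0
With fR = 1.33×10⁻⁴ × 1221×10³ m = 162 m/s:
V = [fR − √((fR)² − 4 fR V_g)]/2 = [162 − √(162² − 4×162×31)]/2 = 41.7 m/s
Supergeostrophic (V > V_g = 31 m/s), as expected around a high.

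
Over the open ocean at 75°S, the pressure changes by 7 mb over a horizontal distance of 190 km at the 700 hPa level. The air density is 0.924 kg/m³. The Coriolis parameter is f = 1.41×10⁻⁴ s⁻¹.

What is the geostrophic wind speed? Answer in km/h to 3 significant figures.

Pressure gradient: |∂P/∂n| = 700 Pa / 190000 m = 3.68×10⁻³ Pa/m
Geostrophic balance (pressure-gradient force = Coriolis force):
V_g = (1/(fρ)) |∂P/∂n| = 3.68×10⁻³ / (1.41×10⁻⁴ × 0.924) = 28.3 m/s
Converting: 28.3 m/s × 3.6 = 102 km/h

102 km/h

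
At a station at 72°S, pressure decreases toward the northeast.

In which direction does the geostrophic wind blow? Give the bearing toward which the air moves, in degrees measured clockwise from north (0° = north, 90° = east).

315°

The pressure-gradient force points toward the northeast (bearing 045°).
Geostrophic balance: in the Southern Hemisphere the Coriolis force deflects motion to the left, so the geostrophic wind blows 90° to the left of the pressure-gradient force (low pressure on the right).
Rotating 045° by 90° counterclockwise gives 315° — the wind blows toward the northwest.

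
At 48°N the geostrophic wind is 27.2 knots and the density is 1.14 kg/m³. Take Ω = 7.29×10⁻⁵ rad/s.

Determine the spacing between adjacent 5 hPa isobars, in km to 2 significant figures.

Coriolis parameter at 48°N:
f = 2Ω sin φ = 2 × 7.29×10⁻⁵ × sin 48° = 1.08×10⁻⁴ s⁻¹
Wind speed in SI: 27.2 knots = 14.0 m/s
Geostrophic balance rearranged: |∂P/∂n| = f ρ V_g
|∂P/∂n| = 1.08×10⁻⁴ × 1.14 × 14.0 = 1.73×10⁻³ Pa/m
Isobar spacing: Δn = ΔP/|∂P/∂n| = 500 Pa / 1.73×10⁻³ Pa/m = 289286 m ≈ 290 km

290 km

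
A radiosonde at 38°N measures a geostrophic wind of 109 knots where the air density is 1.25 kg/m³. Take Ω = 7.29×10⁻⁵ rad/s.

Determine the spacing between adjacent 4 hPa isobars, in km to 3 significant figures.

Coriolis parameter at 38°N:
f = 2Ω sin φ = 2 × 7.29×10⁻⁵ × sin 38° = 8.98×10⁻⁵ s⁻¹
Wind speed in SI: 109 knots = 56.1 m/s
Geostrophic balance rearranged: |∂P/∂n| = f ρ V_g
|∂P/∂n| = 8.98×10⁻⁵ × 1.25 × 56.1 = 6.29×10⁻³ Pa/m
Isobar spacing: Δn = ΔP/|∂P/∂n| = 400 Pa / 6.29×10⁻³ Pa/m = 63575 m ≈ 63.6 km

63.6 km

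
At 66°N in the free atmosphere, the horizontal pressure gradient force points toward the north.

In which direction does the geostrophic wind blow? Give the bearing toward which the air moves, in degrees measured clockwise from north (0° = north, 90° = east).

090°

The pressure-gradient force points toward the north (bearing 000°).
Geostrophic balance: in the Northern Hemisphere the Coriolis force deflects motion to the right, so the geostrophic wind blows 90° to the right of the pressure-gradient force (low pressure on the left).
Rotating 000° by 90° clockwise gives 090° — the wind blows toward the east.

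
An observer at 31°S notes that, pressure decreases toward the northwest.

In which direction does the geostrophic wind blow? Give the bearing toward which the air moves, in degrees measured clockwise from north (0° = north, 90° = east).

225°

The pressure-gradient force points toward the northwest (bearing 315°).
Geostrophic balance: in the Southern Hemisphere the Coriolis force deflects motion to the left, so the geostrophic wind blows 90° to the left of the pressure-gradient force (low pressure on the right).
Rotating 315° by 90° counterclockwise gives 225° — the wind blows toward the southwest.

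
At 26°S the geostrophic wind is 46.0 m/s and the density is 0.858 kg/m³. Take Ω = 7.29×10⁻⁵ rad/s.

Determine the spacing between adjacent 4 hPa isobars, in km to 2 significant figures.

Coriolis parameter at 26°S:
f = 2Ω sin φ = 2 × 7.29×10⁻⁵ × sin 26° = 6.39×10⁻⁵ s⁻¹
Geostrophic balance rearranged: |∂P/∂n| = f ρ V_g
|∂P/∂n| = 6.39×10⁻⁵ × 0.858 × 46.0 = 2.52×10⁻³ Pa/m
Isobar spacing: Δn = ΔP/|∂P/∂n| = 400 Pa / 2.52×10⁻³ Pa/m = 158568 m ≈ 160 km

160 km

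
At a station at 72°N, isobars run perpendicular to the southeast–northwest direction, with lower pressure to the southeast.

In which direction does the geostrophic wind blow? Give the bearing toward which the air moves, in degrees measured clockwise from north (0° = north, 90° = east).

225°

The pressure-gradient force points toward the southeast (bearing 135°).
Geostrophic balance: in the Northern Hemisphere the Coriolis force deflects motion to the right, so the geostrophic wind blows 90° to the right of the pressure-gradient force (low pressure on the left).
Rotating 135° by 90° clockwise gives 225° — the wind blows toward the southwest.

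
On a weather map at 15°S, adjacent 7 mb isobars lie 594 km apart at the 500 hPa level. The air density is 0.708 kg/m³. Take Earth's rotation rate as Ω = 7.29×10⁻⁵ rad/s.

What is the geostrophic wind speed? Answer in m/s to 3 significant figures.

Coriolis parameter at 15°S:
f = 2Ω sin φ = 2 × 7.29×10⁻⁵ × sin 15° = 3.77×10⁻⁵ s⁻¹
Pressure gradient: |∂P/∂n| = 700 Pa / 594000 m = 1.18×10⁻³ Pa/m
Geostrophic balance (pressure-gradient force = Coriolis force):
V_g = (1/(fρ)) |∂P/∂n| = 1.18×10⁻³ / (3.77×10⁻⁵ × 0.708) = 44.1 m/s

44.1 m/s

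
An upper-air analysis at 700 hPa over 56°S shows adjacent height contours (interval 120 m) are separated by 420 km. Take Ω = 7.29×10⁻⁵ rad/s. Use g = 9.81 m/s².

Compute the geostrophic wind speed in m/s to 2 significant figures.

23 m/s

Coriolis parameter at 56°S:
f = 2Ω sin φ = 2 × 7.29×10⁻⁵ × sin 56° = 1.21×10⁻⁴ s⁻¹
Height gradient: |∂Z/∂n| = 120 m / 420000 m = 2.86×10⁻⁴
On a pressure surface, geostrophic balance gives V_g = (g/f)|∂Z/∂n|:
V_g = 9.81 × 2.86×10⁻⁴ / 1.21×10⁻⁴ = 23.2 m/s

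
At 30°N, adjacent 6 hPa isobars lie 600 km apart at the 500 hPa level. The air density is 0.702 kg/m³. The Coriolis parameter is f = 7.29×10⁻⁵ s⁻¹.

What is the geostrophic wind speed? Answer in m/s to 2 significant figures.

Pressure gradient: |∂P/∂n| = 600 Pa / 600000 m = 1.00×10⁻³ Pa/m
Geostrophic balance (pressure-gradient force = Coriolis force):
V_g = (1/(fρ)) |∂P/∂n| = 1.00×10⁻³ / (7.29×10⁻⁵ × 0.702) = 19.5 m/s

20 m/s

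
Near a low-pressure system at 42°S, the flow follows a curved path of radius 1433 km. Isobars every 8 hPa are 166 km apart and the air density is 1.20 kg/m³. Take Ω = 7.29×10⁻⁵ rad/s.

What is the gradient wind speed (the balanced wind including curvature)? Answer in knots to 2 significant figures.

Coriolis parameter at 42°S:
f = 2Ω sin φ = 2 × 7.29×10⁻⁵ × sin 42° = 9.76×10⁻⁵ s⁻¹
Pressure gradient: |∂P/∂n| = 800 Pa / 166000 m = 4.82×10⁻³ Pa/m
Geostrophic speed: V_g = |∂P/∂n|/(fρ) = 4.82×10⁻³/(9.76×10⁻⁵ × 1.20) = 41.2 m/s
Around a low, centrifugal force acts outward with Coriolis, so pressure-gradient force balances both:
(1/ρ)|∂P/∂n| = fV + V²/R  →  V² + fR·V − fR·V_g = 0
With fR = 9.76×10⁻⁵ × 1433×10³ m = 140 m/s:
V = [−fR + √((fR)² + 4 fR V_g)]/2 = [−140 + √(140² + 4×140×41.2)]/2 = 33.3 m/s
Subgeostrophic (V < V_g = 41.2 m/s), as expected around a low.
Converting: 33.3 m/s × 1.944 = 65 knots

65 knots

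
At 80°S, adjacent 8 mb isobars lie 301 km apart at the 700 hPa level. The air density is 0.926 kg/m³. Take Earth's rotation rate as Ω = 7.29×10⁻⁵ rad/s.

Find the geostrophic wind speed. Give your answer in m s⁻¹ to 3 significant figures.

20.0 m s⁻¹

Coriolis parameter at 80°S:
f = 2Ω sin φ = 2 × 7.29×10⁻⁵ × sin 80° = 1.44×10⁻⁴ s⁻¹
Pressure gradient: |∂P/∂n| = 800 Pa / 301000 m = 2.66×10⁻³ Pa/m
Geostrophic balance (pressure-gradient force = Coriolis force):
V_g = (1/(fρ)) |∂P/∂n| = 2.66×10⁻³ / (1.44×10⁻⁴ × 0.926) = 20.0 m/s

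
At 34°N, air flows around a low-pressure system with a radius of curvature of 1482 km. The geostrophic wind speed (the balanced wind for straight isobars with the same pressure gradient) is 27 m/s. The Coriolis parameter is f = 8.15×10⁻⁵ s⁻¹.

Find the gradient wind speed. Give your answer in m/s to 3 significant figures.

Around a low, centrifugal force acts outward with Coriolis, so pressure-gradient force balances both:
(1/ρ)|∂P/∂n| = fV + V²/R  →  V² + fR·V − fR·V_g = 0
With fR = 8.15×10⁻⁵ × 1482×10³ m = 121 m/s:
V = [−fR + √((fR)² + 4 fR V_g)]/2 = [−121 + √(121² + 4×121×27)]/2 = 22.7 m/s
Subgeostrophic (V < V_g = 27 m/s), as expected around a low.

22.7 m/s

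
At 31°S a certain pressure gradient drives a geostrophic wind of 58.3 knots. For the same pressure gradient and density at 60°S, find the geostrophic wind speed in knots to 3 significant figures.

With the same pressure gradient and density, V_g ∝ 1/f ∝ 1/sin φ.
V₂ = V₁ · sin φ₁ / sin φ₂ = 58.3 × sin 31° / sin 60°
V₂ = 58.3 × 0.5150/0.8660 = 34.7 knots

34.7 knots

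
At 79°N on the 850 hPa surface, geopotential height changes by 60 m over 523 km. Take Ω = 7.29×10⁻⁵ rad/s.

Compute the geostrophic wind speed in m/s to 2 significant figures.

Coriolis parameter at 79°N:
f = 2Ω sin φ = 2 × 7.29×10⁻⁵ × sin 79° = 1.43×10⁻⁴ s⁻¹
Height gradient: |∂Z/∂n| = 60 m / 523000 m = 1.15×10⁻⁴
On a pressure surface, geostrophic balance gives V_g = (g/f)|∂Z/∂n|:
V_g = 9.81 × 1.15×10⁻⁴ / 1.43×10⁻⁴ = 7.86 m/s

7.9 m/s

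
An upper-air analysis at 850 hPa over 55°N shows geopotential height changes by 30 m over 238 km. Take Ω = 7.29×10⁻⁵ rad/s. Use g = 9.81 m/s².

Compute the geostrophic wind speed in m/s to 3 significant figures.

Coriolis parameter at 55°N:
f = 2Ω sin φ = 2 × 7.29×10⁻⁵ × sin 55° = 1.19×10⁻⁴ s⁻¹
Height gradient: |∂Z/∂n| = 30 m / 238000 m = 1.26×10⁻⁴
On a pressure surface, geostrophic balance gives V_g = (g/f)|∂Z/∂n|:
V_g = 9.81 × 1.26×10⁻⁴ / 1.19×10⁻⁴ = 10.4 m/s

10.4 m/s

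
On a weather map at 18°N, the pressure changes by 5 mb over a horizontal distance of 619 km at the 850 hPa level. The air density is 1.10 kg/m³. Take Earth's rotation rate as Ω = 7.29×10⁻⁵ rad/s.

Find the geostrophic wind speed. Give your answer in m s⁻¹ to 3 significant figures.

Coriolis parameter at 18°N:
f = 2Ω sin φ = 2 × 7.29×10⁻⁵ × sin 18° = 4.51×10⁻⁵ s⁻¹
Pressure gradient: |∂P/∂n| = 500 Pa / 619000 m = 8.08×10⁻⁴ Pa/m
Geostrophic balance (pressure-gradient force = Coriolis force):
V_g = (1/(fρ)) |∂P/∂n| = 8.08×10⁻⁴ / (4.51×10⁻⁵ × 1.10) = 16.3 m/s

16.3 m s⁻¹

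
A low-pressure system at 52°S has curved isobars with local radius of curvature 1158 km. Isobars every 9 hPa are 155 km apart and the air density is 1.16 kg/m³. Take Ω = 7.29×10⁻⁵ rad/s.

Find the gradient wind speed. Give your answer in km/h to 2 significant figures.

Coriolis parameter at 52°S:
f = 2Ω sin φ = 2 × 7.29×10⁻⁵ × sin 52° = 1.15×10⁻⁴ s⁻¹
Pressure gradient: |∂P/∂n| = 900 Pa / 155000 m = 5.81×10⁻³ Pa/m
Geostrophic speed: V_g = |∂P/∂n|/(fρ) = 5.81×10⁻³/(1.15×10⁻⁴ × 1.16) = 43.6 m/s
Around a low, centrifugal force acts outward with Coriolis, so pressure-gradient force balances both:
(1/ρ)|∂P/∂n| = fV + V²/R  →  V² + fR·V − fR·V_g = 0
With fR = 1.15×10⁻⁴ × 1158×10³ m = 133 m/s:
V = [−fR + √((fR)² + 4 fR V_g)]/2 = [−133 + √(133² + 4×133×43.6)]/2 = 34.6 m/s
Subgeostrophic (V < V_g = 43.6 m/s), as expected around a low.
Converting: 34.6 m/s × 3.6 = 120 km/h

120 km/h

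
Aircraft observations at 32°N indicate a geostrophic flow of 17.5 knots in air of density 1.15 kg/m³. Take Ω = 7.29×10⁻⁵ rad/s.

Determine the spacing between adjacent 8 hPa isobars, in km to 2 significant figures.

Coriolis parameter at 32°N:
f = 2Ω sin φ = 2 × 7.29×10⁻⁵ × sin 32° = 7.73×10⁻⁵ s⁻¹
Wind speed in SI: 17.5 knots = 9.00 m/s
Geostrophic balance rearranged: |∂P/∂n| = f ρ V_g
|∂P/∂n| = 7.73×10⁻⁵ × 1.15 × 9.00 = 8.00×10⁻⁴ Pa/m
Isobar spacing: Δn = ΔP/|∂P/∂n| = 800 Pa / 8.00×10⁻⁴ Pa/m = 1000112 m ≈ 1000 km

1000 km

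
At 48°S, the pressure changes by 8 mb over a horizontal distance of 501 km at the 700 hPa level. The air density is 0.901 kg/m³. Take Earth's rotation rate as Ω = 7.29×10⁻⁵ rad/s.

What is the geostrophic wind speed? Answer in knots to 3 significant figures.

31.8 knots

Coriolis parameter at 48°S:
f = 2Ω sin φ = 2 × 7.29×10⁻⁵ × sin 48° = 1.08×10⁻⁴ s⁻¹
Pressure gradient: |∂P/∂n| = 800 Pa / 501000 m = 1.60×10⁻³ Pa/m
Geostrophic balance (pressure-gradient force = Coriolis force):
V_g = (1/(fρ)) |∂P/∂n| = 1.60×10⁻³ / (1.08×10⁻⁴ × 0.901) = 16.4 m/s
Converting: 16.4 m/s × 1.944 = 31.8 knots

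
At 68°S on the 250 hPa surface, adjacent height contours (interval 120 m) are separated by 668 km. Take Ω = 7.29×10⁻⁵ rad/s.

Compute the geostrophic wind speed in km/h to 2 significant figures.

47 km/h

Coriolis parameter at 68°S:
f = 2Ω sin φ = 2 × 7.29×10⁻⁵ × sin 68° = 1.35×10⁻⁴ s⁻¹
Height gradient: |∂Z/∂n| = 120 m / 668000 m = 1.80×10⁻⁴
On a pressure surface, geostrophic balance gives V_g = (g/f)|∂Z/∂n|:
V_g = 9.81 × 1.80×10⁻⁴ / 1.35×10⁻⁴ = 13.0 m/s
Converting: 13.0 m/s × 3.6 = 47 km/h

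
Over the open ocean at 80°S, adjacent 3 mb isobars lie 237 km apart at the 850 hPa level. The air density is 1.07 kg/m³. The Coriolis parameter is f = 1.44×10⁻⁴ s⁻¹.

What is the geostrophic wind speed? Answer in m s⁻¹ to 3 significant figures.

Pressure gradient: |∂P/∂n| = 300 Pa / 237000 m = 1.27×10⁻³ Pa/m
Geostrophic balance (pressure-gradient force = Coriolis force):
V_g = (1/(fρ)) |∂P/∂n| = 1.27×10⁻³ / (1.44×10⁻⁴ × 1.07) = 8.22 m/s

8.22 m s⁻¹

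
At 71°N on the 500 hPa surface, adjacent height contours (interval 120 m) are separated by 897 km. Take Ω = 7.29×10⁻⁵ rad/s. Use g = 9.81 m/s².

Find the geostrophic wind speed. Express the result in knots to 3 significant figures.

18.5 knots

Coriolis parameter at 71°N:
f = 2Ω sin φ = 2 × 7.29×10⁻⁵ × sin 71° = 1.38×10⁻⁴ s⁻¹
Height gradient: |∂Z/∂n| = 120 m / 897000 m = 1.34×10⁻⁴
On a pressure surface, geostrophic balance gives V_g = (g/f)|∂Z/∂n|:
V_g = 9.81 × 1.34×10⁻⁴ / 1.38×10⁻⁴ = 9.52 m/s
Converting: 9.52 m/s × 1.944 = 18.5 knots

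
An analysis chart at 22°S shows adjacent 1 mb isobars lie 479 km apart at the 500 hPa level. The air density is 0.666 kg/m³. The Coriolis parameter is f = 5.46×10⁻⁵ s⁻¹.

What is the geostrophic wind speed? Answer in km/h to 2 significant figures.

21 km/h

Pressure gradient: |∂P/∂n| = 100 Pa / 479000 m = 2.09×10⁻⁴ Pa/m
Geostrophic balance (pressure-gradient force = Coriolis force):
V_g = (1/(fρ)) |∂P/∂n| = 2.09×10⁻⁴ / (5.46×10⁻⁵ × 0.666) = 5.74 m/s
Converting: 5.74 m/s × 3.6 = 21 km/h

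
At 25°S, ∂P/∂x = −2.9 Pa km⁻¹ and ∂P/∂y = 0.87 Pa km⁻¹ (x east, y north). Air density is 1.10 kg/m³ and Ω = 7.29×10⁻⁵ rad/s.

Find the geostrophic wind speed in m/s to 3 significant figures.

Coriolis parameter at 25°S:
f = 2Ω sin φ = 2 × 7.29×10⁻⁵ × sin 25° = 6.16×10⁻⁵ s⁻¹
In the Southern Hemisphere f is negative: f = −6.16×10⁻⁵ s⁻¹.
Component geostrophic relations (x east, y north):
u_g = −(1/(fρ)) ∂P/∂y,  v_g = (1/(fρ)) ∂P/∂x
u_g = −(0.87×10⁻³)/(−6.16×10⁻⁵ × 1.10) = 12.8 m/s;  v_g = (−2.9×10⁻³)/(−6.16×10⁻⁵ × 1.10) = 42.8 m/s
|V_g| = √(u_g² + v_g²) = 44.7 m/s

44.7 m/s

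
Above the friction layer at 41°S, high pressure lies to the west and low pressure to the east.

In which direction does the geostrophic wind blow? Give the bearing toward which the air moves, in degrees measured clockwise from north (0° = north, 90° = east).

000°

The pressure-gradient force points toward the east (bearing 090°).
Geostrophic balance: in the Southern Hemisphere the Coriolis force deflects motion to the left, so the geostrophic wind blows 90° to the left of the pressure-gradient force (low pressure on the right).
Rotating 090° by 90° counterclockwise gives 000° — the wind blows toward the north.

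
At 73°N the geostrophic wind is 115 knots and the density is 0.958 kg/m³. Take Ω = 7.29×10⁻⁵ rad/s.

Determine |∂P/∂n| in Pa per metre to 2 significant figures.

Coriolis parameter at 73°N:
f = 2Ω sin φ = 2 × 7.29×10⁻⁵ × sin 73° = 1.39×10⁻⁴ s⁻¹
Wind speed in SI: 115 knots = 59.2 m/s
Geostrophic balance rearranged: |∂P/∂n| = f ρ V_g
|∂P/∂n| = 1.39×10⁻⁴ × 0.958 × 59.2 = 7.90×10⁻³ Pa/m

7.9×10⁻³ Pa/m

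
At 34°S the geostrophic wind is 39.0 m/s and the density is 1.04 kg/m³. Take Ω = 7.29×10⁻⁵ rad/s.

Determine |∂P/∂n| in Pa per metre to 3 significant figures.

Coriolis parameter at 34°S:
f = 2Ω sin φ = 2 × 7.29×10⁻⁵ × sin 34° = 8.15×10⁻⁵ s⁻¹
Geostrophic balance rearranged: |∂P/∂n| = f ρ V_g
|∂P/∂n| = 8.15×10⁻⁵ × 1.04 × 39.0 = 3.31×10⁻³ Pa/m

3.31×10⁻³ Pa/m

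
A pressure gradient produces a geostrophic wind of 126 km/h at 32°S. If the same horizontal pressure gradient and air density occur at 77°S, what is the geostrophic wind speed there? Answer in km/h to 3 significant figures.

68.5 km/h

With the same pressure gradient and density, V_g ∝ 1/f ∝ 1/sin φ.
V₂ = V₁ · sin φ₁ / sin φ₂ = 126 × sin 32° / sin 77°
V₂ = 126 × 0.5299/0.9744 = 68.5 km/h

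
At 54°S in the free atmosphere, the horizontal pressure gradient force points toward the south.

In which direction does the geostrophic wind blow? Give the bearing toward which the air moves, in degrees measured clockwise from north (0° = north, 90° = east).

090°

The pressure-gradient force points toward the south (bearing 180°).
Geostrophic balance: in the Southern Hemisphere the Coriolis force deflects motion to the left, so the geostrophic wind blows 90° to the left of the pressure-gradient force (low pressure on the right).
Rotating 180° by 90° counterclockwise gives 090° — the wind blows toward the east.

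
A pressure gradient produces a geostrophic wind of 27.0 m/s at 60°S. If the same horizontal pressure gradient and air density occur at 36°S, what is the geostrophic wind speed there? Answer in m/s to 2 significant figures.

With the same pressure gradient and density, V_g ∝ 1/f ∝ 1/sin φ.
V₂ = V₁ · sin φ₁ / sin φ₂ = 27.0 × sin 60° / sin 36°
V₂ = 27.0 × 0.8660/0.5878 = 40 m/s

40 m/s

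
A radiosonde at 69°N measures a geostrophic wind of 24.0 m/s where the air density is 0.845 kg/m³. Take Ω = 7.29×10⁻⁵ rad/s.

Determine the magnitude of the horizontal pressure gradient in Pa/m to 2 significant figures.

2.8×10⁻³ Pa/m

Coriolis parameter at 69°N:
f = 2Ω sin φ = 2 × 7.29×10⁻⁵ × sin 69° = 1.36×10⁻⁴ s⁻¹
Geostrophic balance rearranged: |∂P/∂n| = f ρ V_g
|∂P/∂n| = 1.36×10⁻⁴ × 0.845 × 24.0 = 2.76×10⁻³ Pa/m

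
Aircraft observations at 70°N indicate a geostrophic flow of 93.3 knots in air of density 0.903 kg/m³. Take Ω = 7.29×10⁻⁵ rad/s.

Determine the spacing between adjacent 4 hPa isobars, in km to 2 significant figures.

Coriolis parameter at 70°N:
f = 2Ω sin φ = 2 × 7.29×10⁻⁵ × sin 70° = 1.37×10⁻⁴ s⁻¹
Wind speed in SI: 93.3 knots = 48.0 m/s
Geostrophic balance rearranged: |∂P/∂n| = f ρ V_g
|∂P/∂n| = 1.37×10⁻⁴ × 0.903 × 48.0 = 5.94×10⁻³ Pa/m
Isobar spacing: Δn = ΔP/|∂P/∂n| = 400 Pa / 5.94×10⁻³ Pa/m = 67361 m ≈ 67 km

67 km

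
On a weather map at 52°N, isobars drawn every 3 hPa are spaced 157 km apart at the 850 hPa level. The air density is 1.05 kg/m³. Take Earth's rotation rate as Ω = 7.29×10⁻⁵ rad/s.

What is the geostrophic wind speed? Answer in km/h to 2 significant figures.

57 km/h

Coriolis parameter at 52°N:
f = 2Ω sin φ = 2 × 7.29×10⁻⁵ × sin 52° = 1.15×10⁻⁴ s⁻¹
Pressure gradient: |∂P/∂n| = 300 Pa / 157000 m = 1.91×10⁻³ Pa/m
Geostrophic balance (pressure-gradient force = Coriolis force):
V_g = (1/(fρ)) |∂P/∂n| = 1.91×10⁻³ / (1.15×10⁻⁴ × 1.05) = 15.8 m/s
Converting: 15.8 m/s × 3.6 = 57 km/h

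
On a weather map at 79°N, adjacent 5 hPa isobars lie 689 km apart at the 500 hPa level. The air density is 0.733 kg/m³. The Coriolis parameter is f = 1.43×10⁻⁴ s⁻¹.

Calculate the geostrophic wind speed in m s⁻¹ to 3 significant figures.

Pressure gradient: |∂P/∂n| = 500 Pa / 689000 m = 7.26×10⁻⁴ Pa/m
Geostrophic balance (pressure-gradient force = Coriolis force):
V_g = (1/(fρ)) |∂P/∂n| = 7.26×10⁻⁴ / (1.43×10⁻⁴ × 0.733) = 6.92 m/s

6.92 m s⁻¹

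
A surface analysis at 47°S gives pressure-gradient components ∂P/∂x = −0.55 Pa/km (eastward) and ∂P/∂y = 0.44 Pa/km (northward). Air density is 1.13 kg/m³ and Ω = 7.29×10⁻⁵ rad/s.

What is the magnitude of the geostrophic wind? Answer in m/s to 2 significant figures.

5.8 m/s

Coriolis parameter at 47°S:
f = 2Ω sin φ = 2 × 7.29×10⁻⁵ × sin 47° = 1.07×10⁻⁴ s⁻¹
In the Southern Hemisphere f is negative: f = −1.07×10⁻⁴ s⁻¹.
Component geostrophic relations (x east, y north):
u_g = −(1/(fρ)) ∂P/∂y,  v_g = (1/(fρ)) ∂P/∂x
u_g = −(0.44×10⁻³)/(−1.07×10⁻⁴ × 1.13) = 3.65 m/s;  v_g = (−0.55×10⁻³)/(−1.07×10⁻⁴ × 1.13) = 4.56 m/s
|V_g| = √(u_g² + v_g²) = 5.85 m/s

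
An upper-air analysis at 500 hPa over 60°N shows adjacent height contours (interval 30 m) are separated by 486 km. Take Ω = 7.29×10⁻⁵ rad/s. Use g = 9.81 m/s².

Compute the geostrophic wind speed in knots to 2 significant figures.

9.3 knots

Coriolis parameter at 60°N:
f = 2Ω sin φ = 2 × 7.29×10⁻⁵ × sin 60° = 1.26×10⁻⁴ s⁻¹
Height gradient: |∂Z/∂n| = 30 m / 486000 m = 6.17×10⁻⁵
On a pressure surface, geostrophic balance gives V_g = (g/f)|∂Z/∂n|:
V_g = 9.81 × 6.17×10⁻⁵ / 1.26×10⁻⁴ = 4.80 m/s
Converting: 4.80 m/s × 1.944 = 9.3 knots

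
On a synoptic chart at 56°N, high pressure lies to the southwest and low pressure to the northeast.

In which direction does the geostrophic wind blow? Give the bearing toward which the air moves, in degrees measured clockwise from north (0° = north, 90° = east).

135°

The pressure-gradient force points toward the northeast (bearing 045°).
Geostrophic balance: in the Northern Hemisphere the Coriolis force deflects motion to the right, so the geostrophic wind blows 90° to the right of the pressure-gradient force (low pressure on the left).
Rotating 045° by 90° clockwise gives 135° — the wind blows toward the southeast.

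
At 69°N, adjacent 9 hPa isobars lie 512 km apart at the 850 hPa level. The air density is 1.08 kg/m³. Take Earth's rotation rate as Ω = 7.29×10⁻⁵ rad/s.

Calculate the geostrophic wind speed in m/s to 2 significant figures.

12 m/s

Coriolis parameter at 69°N:
f = 2Ω sin φ = 2 × 7.29×10⁻⁵ × sin 69° = 1.36×10⁻⁴ s⁻¹
Pressure gradient: |∂P/∂n| = 900 Pa / 512000 m = 1.76×10⁻³ Pa/m
Geostrophic balance (pressure-gradient force = Coriolis force):
V_g = (1/(fρ)) |∂P/∂n| = 1.76×10⁻³ / (1.36×10⁻⁴ × 1.08) = 12.0 m/s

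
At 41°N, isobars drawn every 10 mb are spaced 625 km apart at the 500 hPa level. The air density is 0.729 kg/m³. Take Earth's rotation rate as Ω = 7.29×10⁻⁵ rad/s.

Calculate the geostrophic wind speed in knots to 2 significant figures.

Coriolis parameter at 41°N:
f = 2Ω sin φ = 2 × 7.29×10⁻⁵ × sin 41° = 9.57×10⁻⁵ s⁻¹
Pressure gradient: |∂P/∂n| = 1000 Pa / 625000 m = 1.60×10⁻³ Pa/m
Geostrophic balance (pressure-gradient force = Coriolis force):
V_g = (1/(fρ)) |∂P/∂n| = 1.60×10⁻³ / (9.57×10⁻⁵ × 0.729) = 22.9 m/s
Converting: 22.9 m/s × 1.944 = 45 knots

45 knots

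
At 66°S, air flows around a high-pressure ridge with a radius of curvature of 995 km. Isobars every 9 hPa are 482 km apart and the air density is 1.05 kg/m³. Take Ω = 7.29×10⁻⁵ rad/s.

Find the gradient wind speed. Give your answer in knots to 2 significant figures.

29 knots

Coriolis parameter at 66°S:
f = 2Ω sin φ = 2 × 7.29×10⁻⁵ × sin 66° = 1.33×10⁻⁴ s⁻¹
Pressure gradient: |∂P/∂n| = 900 Pa / 482000 m = 1.87×10⁻³ Pa/m
Geostrophic speed: V_g = |∂P/∂n|/(fρ) = 1.87×10⁻³/(1.33×10⁻⁴ × 1.05) = 13.4 m/s
Around a high, pressure-gradient force acts outward with centrifugal, so Coriolis balances both:
fV = (1/ρ)|∂P/∂n| + V²/R  →  V² − fR·V + fR·V_g = 0
With fR = 1.33×10⁻⁴ × 995×10³ m = 133 m/s:
V = [fR − √((fR)² − 4 fR V_g)]/2 = [133 − √(133² − 4×133×13.4)]/2 = 15.1 m/s
Supergeostrophic (V > V_g = 13.4 m/s), as expected around a high.
Converting: 15.1 m/s × 1.944 = 29 knots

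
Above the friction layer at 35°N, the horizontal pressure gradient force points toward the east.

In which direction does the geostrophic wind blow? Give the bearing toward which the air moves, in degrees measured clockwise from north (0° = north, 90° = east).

180°

The pressure-gradient force points toward the east (bearing 090°).
Geostrophic balance: in the Northern Hemisphere the Coriolis force deflects motion to the right, so the geostrophic wind blows 90° to the right of the pressure-gradient force (low pressure on the left).
Rotating 090° by 90° clockwise gives 180° — the wind blows toward the south.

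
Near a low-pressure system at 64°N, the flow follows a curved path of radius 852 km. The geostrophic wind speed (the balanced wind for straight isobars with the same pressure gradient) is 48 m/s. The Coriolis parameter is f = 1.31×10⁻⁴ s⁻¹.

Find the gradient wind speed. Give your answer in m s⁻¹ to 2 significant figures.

Around a low, centrifugal force acts outward with Coriolis, so pressure-gradient force balances both:
(1/ρ)|∂P/∂n| = fV + V²/R  →  V² + fR·V − fR·V_g = 0
With fR = 1.31×10⁻⁴ × 852×10³ m = 112 m/s:
V = [−fR + √((fR)² + 4 fR V_g)]/2 = [−112 + √(112² + 4×112×48)]/2 = 36.2 m/s
Subgeostrophic (V < V_g = 48 m/s), as expected around a low.

36 m s⁻¹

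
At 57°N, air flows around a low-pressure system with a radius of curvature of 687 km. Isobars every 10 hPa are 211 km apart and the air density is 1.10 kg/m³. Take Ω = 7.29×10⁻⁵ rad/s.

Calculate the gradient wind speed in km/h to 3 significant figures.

Coriolis parameter at 57°N:
f = 2Ω sin φ = 2 × 7.29×10⁻⁵ × sin 57° = 1.22×10⁻⁴ s⁻¹
Pressure gradient: |∂P/∂n| = 1000 Pa / 211000 m = 4.74×10⁻³ Pa/m
Geostrophic speed: V_g = |∂P/∂n|/(fρ) = 4.74×10⁻³/(1.22×10⁻⁴ × 1.10) = 35.2 m/s
Around a low, centrifugal force acts outward with Coriolis, so pressure-gradient force balances both:
(1/ρ)|∂P/∂n| = fV + V²/R  →  V² + fR·V − fR·V_g = 0
With fR = 1.22×10⁻⁴ × 687×10³ m = 84.0 m/s:
V = [−fR + √((fR)² + 4 fR V_g)]/2 = [−84.0 + √(84.0² + 4×84.0×35.2)]/2 = 26.7 m/s
Subgeostrophic (V < V_g = 35.2 m/s), as expected around a low.
Converting: 26.7 m/s × 3.6 = 96.2 km/h

96.2 km/h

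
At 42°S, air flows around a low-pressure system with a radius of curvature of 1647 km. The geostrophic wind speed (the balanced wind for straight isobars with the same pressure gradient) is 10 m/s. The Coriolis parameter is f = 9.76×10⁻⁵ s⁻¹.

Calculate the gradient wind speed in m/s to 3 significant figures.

Around a low, centrifugal force acts outward with Coriolis, so pressure-gradient force balances both:
(1/ρ)|∂P/∂n| = fV + V²/R  →  V² + fR·V − fR·V_g = 0
With fR = 9.76×10⁻⁵ × 1647×10³ m = 161 m/s:
V = [−fR + √((fR)² + 4 fR V_g)]/2 = [−161 + √(161² + 4×161×10)]/2 = 9.45 m/s
Subgeostrophic (V < V_g = 10 m/s), as expected around a low.

9.45 m/s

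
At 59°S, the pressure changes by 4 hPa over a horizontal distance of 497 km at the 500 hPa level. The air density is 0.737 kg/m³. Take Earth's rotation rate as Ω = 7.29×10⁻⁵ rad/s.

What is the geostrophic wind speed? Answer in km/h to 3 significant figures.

31.5 km/h

Coriolis parameter at 59°S:
f = 2Ω sin φ = 2 × 7.29×10⁻⁵ × sin 59° = 1.25×10⁻⁴ s⁻¹
Pressure gradient: |∂P/∂n| = 400 Pa / 497000 m = 8.05×10⁻⁴ Pa/m
Geostrophic balance (pressure-gradient force = Coriolis force):
V_g = (1/(fρ)) |∂P/∂n| = 8.05×10⁻⁴ / (1.25×10⁻⁴ × 0.737) = 8.74 m/s
Converting: 8.74 m/s × 3.6 = 31.5 km/h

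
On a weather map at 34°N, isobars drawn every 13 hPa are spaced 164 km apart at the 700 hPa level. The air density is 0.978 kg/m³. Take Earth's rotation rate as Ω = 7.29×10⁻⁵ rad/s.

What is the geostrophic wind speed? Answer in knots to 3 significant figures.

Coriolis parameter at 34°N:
f = 2Ω sin φ = 2 × 7.29×10⁻⁵ × sin 34° = 8.15×10⁻⁵ s⁻¹
Pressure gradient: |∂P/∂n| = 1300 Pa / 164000 m = 7.93×10⁻³ Pa/m
Geostrophic balance (pressure-gradient force = Coriolis force):
V_g = (1/(fρ)) |∂P/∂n| = 7.93×10⁻³ / (8.15×10⁻⁵ × 0.978) = 99.4 m/s
Converting: 99.4 m/s × 1.944 = 193 knots

193 knots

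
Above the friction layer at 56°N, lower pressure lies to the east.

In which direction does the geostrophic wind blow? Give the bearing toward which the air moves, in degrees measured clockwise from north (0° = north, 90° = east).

The pressure-gradient force points toward the east (bearing 090°).
Geostrophic balance: in the Northern Hemisphere the Coriolis force deflects motion to the right, so the geostrophic wind blows 90° to the right of the pressure-gradient force (low pressure on the left).
Rotating 090° by 90° clockwise gives 180° — the wind blows toward the south.

180°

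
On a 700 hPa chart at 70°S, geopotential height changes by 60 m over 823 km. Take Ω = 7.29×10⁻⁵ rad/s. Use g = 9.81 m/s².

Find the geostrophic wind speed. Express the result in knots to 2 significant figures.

10 knots

Coriolis parameter at 70°S:
f = 2Ω sin φ = 2 × 7.29×10⁻⁵ × sin 70° = 1.37×10⁻⁴ s⁻¹
Height gradient: |∂Z/∂n| = 60 m / 823000 m = 7.29×10⁻⁵
On a pressure surface, geostrophic balance gives V_g = (g/f)|∂Z/∂n|:
V_g = 9.81 × 7.29×10⁻⁵ / 1.37×10⁻⁴ = 5.22 m/s
Converting: 5.22 m/s × 1.944 = 10 knots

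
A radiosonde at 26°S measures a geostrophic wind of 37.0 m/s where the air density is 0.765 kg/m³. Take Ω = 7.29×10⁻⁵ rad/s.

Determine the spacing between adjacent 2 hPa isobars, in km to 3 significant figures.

Coriolis parameter at 26°S:
f = 2Ω sin φ = 2 × 7.29×10⁻⁵ × sin 26° = 6.39×10⁻⁵ s⁻¹
Geostrophic balance rearranged: |∂P/∂n| = f ρ V_g
|∂P/∂n| = 6.39×10⁻⁵ × 0.765 × 37.0 = 1.81×10⁻³ Pa/m
Isobar spacing: Δn = ΔP/|∂P/∂n| = 200 Pa / 1.81×10⁻³ Pa/m = 110552 m ≈ 111 km

111 km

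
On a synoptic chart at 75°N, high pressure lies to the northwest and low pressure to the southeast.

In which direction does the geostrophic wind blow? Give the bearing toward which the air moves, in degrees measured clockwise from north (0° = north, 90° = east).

225°

The pressure-gradient force points toward the southeast (bearing 135°).
Geostrophic balance: in the Northern Hemisphere the Coriolis force deflects motion to the right, so the geostrophic wind blows 90° to the right of the pressure-gradient force (low pressure on the left).
Rotating 135° by 90° clockwise gives 225° — the wind blows toward the southwest.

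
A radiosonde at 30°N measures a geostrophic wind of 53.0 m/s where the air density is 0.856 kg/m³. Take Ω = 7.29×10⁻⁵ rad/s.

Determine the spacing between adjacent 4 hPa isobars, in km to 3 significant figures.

121 km

Coriolis parameter at 30°N:
f = 2Ω sin φ = 2 × 7.29×10⁻⁵ × sin 30° = 7.29×10⁻⁵ s⁻¹
Geostrophic balance rearranged: |∂P/∂n| = f ρ V_g
|∂P/∂n| = 7.29×10⁻⁵ × 0.856 × 53.0 = 3.31×10⁻³ Pa/m
Isobar spacing: Δn = ΔP/|∂P/∂n| = 400 Pa / 3.31×10⁻³ Pa/m = 120944 m ≈ 121 km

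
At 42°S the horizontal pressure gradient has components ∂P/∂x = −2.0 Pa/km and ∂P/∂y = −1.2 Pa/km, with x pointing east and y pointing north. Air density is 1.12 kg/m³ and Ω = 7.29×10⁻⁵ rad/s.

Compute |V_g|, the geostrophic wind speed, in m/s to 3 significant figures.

Coriolis parameter at 42°S:
f = 2Ω sin φ = 2 × 7.29×10⁻⁵ × sin 42° = 9.76×10⁻⁵ s⁻¹
In the Southern Hemisphere f is negative: f = −9.76×10⁻⁵ s⁻¹.
Component geostrophic relations (x east, y north):
u_g = −(1/(fρ)) ∂P/∂y,  v_g = (1/(fρ)) ∂P/∂x
u_g = −(−1.2×10⁻³)/(−9.76×10⁻⁵ × 1.12) = −11.0 m/s;  v_g = (−2.0×10⁻³)/(−9.76×10⁻⁵ × 1.12) = 18.3 m/s
|V_g| = √(u_g² + v_g²) = 21.3 m/s

21.3 m/s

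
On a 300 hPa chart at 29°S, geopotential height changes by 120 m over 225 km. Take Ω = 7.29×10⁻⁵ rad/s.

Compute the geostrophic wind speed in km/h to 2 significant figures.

Coriolis parameter at 29°S:
f = 2Ω sin φ = 2 × 7.29×10⁻⁵ × sin 29° = 7.07×10⁻⁵ s⁻¹
Height gradient: |∂Z/∂n| = 120 m / 225000 m = 5.33×10⁻⁴
On a pressure surface, geostrophic balance gives V_g = (g/f)|∂Z/∂n|:
V_g = 9.81 × 5.33×10⁻⁴ / 7.07×10⁻⁵ = 74.0 m/s
Converting: 74.0 m/s × 3.6 = 270 km/h

270 km/h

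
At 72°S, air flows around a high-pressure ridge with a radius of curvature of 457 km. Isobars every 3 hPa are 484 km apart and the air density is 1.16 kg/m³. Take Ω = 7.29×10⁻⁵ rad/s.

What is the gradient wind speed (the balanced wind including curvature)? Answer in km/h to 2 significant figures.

15 km/h

Coriolis parameter at 72°S:
f = 2Ω sin φ = 2 × 7.29×10⁻⁵ × sin 72° = 1.39×10⁻⁴ s⁻¹
Pressure gradient: |∂P/∂n| = 300 Pa / 484000 m = 6.20×10⁻⁴ Pa/m
Geostrophic speed: V_g = |∂P/∂n|/(fρ) = 6.20×10⁻⁴/(1.39×10⁻⁴ × 1.16) = 3.85 m/s
Around a high, pressure-gradient force acts outward with centrifugal, so Coriolis balances both:
fV = (1/ρ)|∂P/∂n| + V²/R  →  V² − fR·V + fR·V_g = 0
With fR = 1.39×10⁻⁴ × 457×10³ m = 63.4 m/s:
V = [fR − √((fR)² − 4 fR V_g)]/2 = [63.4 − √(63.4² − 4×63.4×3.85)]/2 = 4.12 m/s
Supergeostrophic (V > V_g = 3.85 m/s), as expected around a high.
Converting: 4.12 m/s × 3.6 = 15 km/h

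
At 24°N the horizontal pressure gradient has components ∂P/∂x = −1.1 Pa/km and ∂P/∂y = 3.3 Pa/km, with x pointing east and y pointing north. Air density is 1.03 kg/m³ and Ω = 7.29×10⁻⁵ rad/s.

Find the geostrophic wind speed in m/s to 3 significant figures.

56.9 m/s

Coriolis parameter at 24°N:
f = 2Ω sin φ = 2 × 7.29×10⁻⁵ × sin 24° = 5.93×10⁻⁵ s⁻¹
Component geostrophic relations (x east, y north):
u_g = −(1/(fρ)) ∂P/∂y,  v_g = (1/(fρ)) ∂P/∂x
u_g = −(3.3×10⁻³)/(5.93×10⁻⁵ × 1.03) = −54.0 m/s;  v_g = (−1.1×10⁻³)/(5.93×10⁻⁵ × 1.03) = −18.0 m/s
|V_g| = √(u_g² + v_g²) = 56.9 m/s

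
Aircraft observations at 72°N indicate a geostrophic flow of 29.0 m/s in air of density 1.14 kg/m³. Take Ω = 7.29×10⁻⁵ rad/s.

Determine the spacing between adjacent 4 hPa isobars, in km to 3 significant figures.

Coriolis parameter at 72°N:
f = 2Ω sin φ = 2 × 7.29×10⁻⁵ × sin 72° = 1.39×10⁻⁴ s⁻¹
Geostrophic balance rearranged: |∂P/∂n| = f ρ V_g
|∂P/∂n| = 1.39×10⁻⁴ × 1.14 × 29.0 = 4.58×10⁻³ Pa/m
Isobar spacing: Δn = ΔP/|∂P/∂n| = 400 Pa / 4.58×10⁻³ Pa/m = 87256 m ≈ 87.3 km

87.3 km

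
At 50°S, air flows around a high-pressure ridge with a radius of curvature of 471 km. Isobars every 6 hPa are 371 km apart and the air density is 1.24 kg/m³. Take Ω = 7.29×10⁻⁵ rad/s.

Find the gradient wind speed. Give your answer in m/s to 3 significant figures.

17.5 m/s

Coriolis parameter at 50°S:
f = 2Ω sin φ = 2 × 7.29×10⁻⁵ × sin 50° = 1.12×10⁻⁴ s⁻¹
Pressure gradient: |∂P/∂n| = 600 Pa / 371000 m = 1.62×10⁻³ Pa/m
Geostrophic speed: V_g = |∂P/∂n|/(fρ) = 1.62×10⁻³/(1.12×10⁻⁴ × 1.24) = 11.7 m/s
Around a high, pressure-gradient force acts outward with centrifugal, so Coriolis balances both:
fV = (1/ρ)|∂P/∂n| + V²/R  →  V² − fR·V + fR·V_g = 0
With fR = 1.12×10⁻⁴ × 471×10³ m = 52.6 m/s:
V = [fR − √((fR)² − 4 fR V_g)]/2 = [52.6 − √(52.6² − 4×52.6×11.7)]/2 = 17.5 m/s
Supergeostrophic (V > V_g = 11.7 m/s), as expected around a high.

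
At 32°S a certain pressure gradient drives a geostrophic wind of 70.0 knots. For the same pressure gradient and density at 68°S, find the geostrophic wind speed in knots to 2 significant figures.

40 knots

With the same pressure gradient and density, V_g ∝ 1/f ∝ 1/sin φ.
V₂ = V₁ · sin φ₁ / sin φ₂ = 70.0 × sin 32° / sin 68°
V₂ = 70.0 × 0.5299/0.9272 = 40 knots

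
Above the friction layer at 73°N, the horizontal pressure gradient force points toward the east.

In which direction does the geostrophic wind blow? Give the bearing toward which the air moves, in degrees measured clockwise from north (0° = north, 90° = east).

The pressure-gradient force points toward the east (bearing 090°).
Geostrophic balance: in the Northern Hemisphere the Coriolis force deflects motion to the right, so the geostrophic wind blows 90° to the right of the pressure-gradient force (low pressure on the left).
Rotating 090° by 90° clockwise gives 180° — the wind blows toward the south.

180°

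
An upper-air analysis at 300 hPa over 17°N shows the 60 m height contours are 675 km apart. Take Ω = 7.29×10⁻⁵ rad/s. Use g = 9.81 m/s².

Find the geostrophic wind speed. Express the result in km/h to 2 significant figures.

74 km/h

Coriolis parameter at 17°N:
f = 2Ω sin φ = 2 × 7.29×10⁻⁵ × sin 17° = 4.26×10⁻⁵ s⁻¹
Height gradient: |∂Z/∂n| = 60 m / 675000 m = 8.89×10⁻⁵
On a pressure surface, geostrophic balance gives V_g = (g/f)|∂Z/∂n|:
V_g = 9.81 × 8.89×10⁻⁵ / 4.26×10⁻⁵ = 20.5 m/s
Converting: 20.5 m/s × 3.6 = 74 km/h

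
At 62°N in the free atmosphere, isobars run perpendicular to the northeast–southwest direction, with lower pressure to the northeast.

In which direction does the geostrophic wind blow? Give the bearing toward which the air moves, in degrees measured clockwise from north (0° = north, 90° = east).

The pressure-gradient force points toward the northeast (bearing 045°).
Geostrophic balance: in the Northern Hemisphere the Coriolis force deflects motion to the right, so the geostrophic wind blows 90° to the right of the pressure-gradient force (low pressure on the left).
Rotating 045° by 90° clockwise gives 135° — the wind blows toward the southeast.

135°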